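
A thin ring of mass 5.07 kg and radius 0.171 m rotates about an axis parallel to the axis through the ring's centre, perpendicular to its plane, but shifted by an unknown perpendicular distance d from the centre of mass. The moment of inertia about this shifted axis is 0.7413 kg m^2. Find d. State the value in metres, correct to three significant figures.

About the centre-of-mass axis, I_cm = MR² = (5.07)(0.171)² = 0.14825 kg m^2.
Parallel axis theorem: I = I_cm + Md², so Md² = 0.7413 − 0.14825 = 0.59305 kg m^2.
d = √(0.59305 / 5.07) = 0.34201 m.

0.342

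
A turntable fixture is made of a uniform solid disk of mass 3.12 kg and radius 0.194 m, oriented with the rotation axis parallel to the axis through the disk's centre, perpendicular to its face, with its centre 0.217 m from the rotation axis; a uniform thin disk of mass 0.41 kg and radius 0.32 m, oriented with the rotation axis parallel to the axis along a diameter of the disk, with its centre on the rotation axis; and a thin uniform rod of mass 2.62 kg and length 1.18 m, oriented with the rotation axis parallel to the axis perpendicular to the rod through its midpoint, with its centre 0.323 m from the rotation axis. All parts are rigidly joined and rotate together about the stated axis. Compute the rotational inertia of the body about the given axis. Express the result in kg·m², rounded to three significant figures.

Solid disk: I_cm = (1/2)MR² = (1/2)(3.12)(0.194)² = 0.058712 kg·m²; centre at d = 0.217 m, so I = I_cm + Md² gives I = 0.058712 + (3.12)(0.217)² = 0.20563 kg·m².
Thin disk: I_cm = (1/4)MR² = (1/4)(0.41)(0.32)² = 0.010496 kg·m²; axis through the centre, so I = 0.010496 kg·m².
Thin rod: I_cm = (1/12)ML² = (1/12)(2.62)(1.18)² = 0.30401 kg·m²; centre at d = 0.323 m, so I = I_cm + Md² gives I = 0.30401 + (2.62)(0.323)² = 0.57735 kg·m².
Total I = 0.20563 + 0.010496 + 0.57735 = 0.79348 kg·m².

0.793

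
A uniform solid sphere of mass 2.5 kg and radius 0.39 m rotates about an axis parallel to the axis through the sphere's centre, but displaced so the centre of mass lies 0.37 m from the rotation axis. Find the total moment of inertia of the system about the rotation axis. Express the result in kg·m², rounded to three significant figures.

0.494

I_cm = (2/5)MR² = (2/5)(2.5)(0.39)² = 0.1521 kg·m²; centre at d = 0.37 m, so the parallel axis theorem gives I = 0.1521 + (2.5)(0.37)² = 0.49435 kg·m².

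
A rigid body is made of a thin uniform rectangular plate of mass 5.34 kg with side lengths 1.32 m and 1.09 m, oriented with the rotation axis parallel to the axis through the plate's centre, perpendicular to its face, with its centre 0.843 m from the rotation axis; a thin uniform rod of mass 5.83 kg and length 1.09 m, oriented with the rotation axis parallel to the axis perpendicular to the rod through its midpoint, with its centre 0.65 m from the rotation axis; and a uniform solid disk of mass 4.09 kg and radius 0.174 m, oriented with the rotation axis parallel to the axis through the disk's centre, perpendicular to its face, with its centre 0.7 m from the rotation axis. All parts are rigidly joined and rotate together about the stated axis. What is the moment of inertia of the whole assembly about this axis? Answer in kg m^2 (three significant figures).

Rectangular plate: I_cm = (1/12)M(a²+b²) = (1/12)(5.34)[(1.32)² + (1.09)²] = 1.3041 kg m^2; centre at d = 0.843 m, so I = I_cm + Md² gives I = 1.3041 + (5.34)(0.843)² = 5.0989 kg m^2.
Thin rod: I_cm = (1/12)ML² = (1/12)(5.83)(1.09)² = 0.57722 kg m^2; centre at d = 0.65 m, so I = I_cm + Md² gives I = 0.57722 + (5.83)(0.65)² = 3.0404 kg m^2.
Solid disk: I_cm = (1/2)MR² = (1/2)(4.09)(0.174)² = 0.061914 kg m^2; centre at d = 0.7 m, so I = I_cm + Md² gives I = 0.061914 + (4.09)(0.7)² = 2.066 kg m^2.
Total I = 5.0989 + 3.0404 + 2.066 = 10.205 kg m^2.

10.2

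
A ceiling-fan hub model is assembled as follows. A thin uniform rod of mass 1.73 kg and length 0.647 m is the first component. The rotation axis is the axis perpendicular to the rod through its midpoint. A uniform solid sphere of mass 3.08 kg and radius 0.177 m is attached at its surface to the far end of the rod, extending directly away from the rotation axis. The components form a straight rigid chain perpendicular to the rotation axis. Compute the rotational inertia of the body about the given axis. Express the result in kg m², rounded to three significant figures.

0.870

Thin rod: I_cm = (1/12)ML² = (1/12)(1.73)(0.647)² = 0.060349 kg m²; axis through the centre, so I = 0.060349 kg m².
Solid sphere: I_cm = (2/5)MR² = (2/5)(3.08)(0.177)² = 0.038597 kg m²; centre at d = 0.3235 + 0.177 = 0.5005 m, so the parallel axis theorem gives I = 0.038597 + (3.08)(0.5005)² = 0.81014 kg m².
Total I = 0.060349 + 0.81014 = 0.87049 kg m².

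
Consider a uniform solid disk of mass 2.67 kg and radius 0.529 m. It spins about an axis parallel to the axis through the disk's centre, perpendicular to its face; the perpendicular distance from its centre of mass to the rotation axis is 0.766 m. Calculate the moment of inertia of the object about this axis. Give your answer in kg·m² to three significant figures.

1.94

I_cm = (1/2)MR² = (1/2)(2.67)(0.529)² = 0.37359 kg·m²; centre at d = 0.766 m, so I = I_cm + Md² gives I = 0.37359 + (2.67)(0.766)² = 1.9402 kg·m².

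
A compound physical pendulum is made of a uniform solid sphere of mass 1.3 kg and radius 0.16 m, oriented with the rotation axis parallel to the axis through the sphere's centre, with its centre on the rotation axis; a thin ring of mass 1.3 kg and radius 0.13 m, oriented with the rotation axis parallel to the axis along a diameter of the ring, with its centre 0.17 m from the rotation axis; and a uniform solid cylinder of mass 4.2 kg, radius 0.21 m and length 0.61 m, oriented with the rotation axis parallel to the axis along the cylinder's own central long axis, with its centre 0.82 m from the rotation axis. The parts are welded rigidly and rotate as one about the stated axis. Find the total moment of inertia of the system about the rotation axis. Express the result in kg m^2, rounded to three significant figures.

2.98

Solid sphere: I_cm = (2/5)MR² = (2/5)(1.3)(0.16)² = 0.013312 kg m^2; axis through the centre, so I = 0.013312 kg m^2.
Thin ring: I_cm = (1/2)MR² = (1/2)(1.3)(0.13)² = 0.010985 kg m^2; centre at d = 0.17 m, so I = I_cm + Md² gives I = 0.010985 + (1.3)(0.17)² = 0.048555 kg m^2.
Solid cylinder: I_cm = (1/2)MR² = (1/2)(4.2)(0.21)² = 0.09261 kg m^2; centre at d = 0.82 m, so I = I_cm + Md² gives I = 0.09261 + (4.2)(0.82)² = 2.9167 kg m^2.
Total I = 0.013312 + 0.048555 + 2.9167 = 2.9786 kg m^2.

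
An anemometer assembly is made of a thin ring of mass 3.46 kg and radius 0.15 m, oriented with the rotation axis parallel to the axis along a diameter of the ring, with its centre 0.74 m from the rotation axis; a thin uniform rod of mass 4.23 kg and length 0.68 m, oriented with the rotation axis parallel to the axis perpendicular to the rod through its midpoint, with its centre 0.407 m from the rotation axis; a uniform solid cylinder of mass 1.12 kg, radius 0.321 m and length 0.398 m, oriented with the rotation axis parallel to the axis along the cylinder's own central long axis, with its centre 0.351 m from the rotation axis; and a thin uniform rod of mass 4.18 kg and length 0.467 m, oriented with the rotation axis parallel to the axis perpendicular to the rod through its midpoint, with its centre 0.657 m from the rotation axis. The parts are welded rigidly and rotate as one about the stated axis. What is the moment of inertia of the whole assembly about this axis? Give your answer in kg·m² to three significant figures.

Thin ring: I_cm = (1/2)MR² = (1/2)(3.46)(0.15)² = 0.038925 kg·m²; centre at d = 0.74 m, so I = I_cm + Md² gives I = 0.038925 + (3.46)(0.74)² = 1.9336 kg·m².
Thin rod: I_cm = (1/12)ML² = (1/12)(4.23)(0.68)² = 0.163 kg·m²; centre at d = 0.407 m, so I = I_cm + Md² gives I = 0.163 + (4.23)(0.407)² = 0.86369 kg·m².
Solid cylinder: I_cm = (1/2)MR² = (1/2)(1.12)(0.321)² = 0.057703 kg·m²; centre at d = 0.351 m, so I = I_cm + Md² gives I = 0.057703 + (1.12)(0.351)² = 0.19569 kg·m².
Thin rod: I_cm = (1/12)ML² = (1/12)(4.18)(0.467)² = 0.075968 kg·m²; centre at d = 0.657 m, so I = I_cm + Md² gives I = 0.075968 + (4.18)(0.657)² = 1.8803 kg·m².
Total I = 1.9336 + 0.86369 + 0.19569 + 1.8803 = 4.8733 kg·m².

4.87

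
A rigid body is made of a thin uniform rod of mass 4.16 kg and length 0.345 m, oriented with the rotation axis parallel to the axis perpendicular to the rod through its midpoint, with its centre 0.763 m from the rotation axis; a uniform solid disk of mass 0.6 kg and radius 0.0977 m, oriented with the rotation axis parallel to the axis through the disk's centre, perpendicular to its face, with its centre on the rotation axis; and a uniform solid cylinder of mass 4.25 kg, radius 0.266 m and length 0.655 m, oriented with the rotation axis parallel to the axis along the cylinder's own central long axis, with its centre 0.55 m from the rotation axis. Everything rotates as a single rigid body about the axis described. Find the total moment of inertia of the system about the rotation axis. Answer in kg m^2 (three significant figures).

Thin rod: I_cm = (1/12)ML² = (1/12)(4.16)(0.345)² = 0.041262 kg m^2; centre at d = 0.763 m, so I = I_cm + Md² gives I = 0.041262 + (4.16)(0.763)² = 2.4631 kg m^2.
Solid disk: I_cm = (1/2)MR² = (1/2)(0.6)(0.0977)² = 0.0028636 kg m^2; axis through the centre, so I = 0.0028636 kg m^2.
Solid cylinder: I_cm = (1/2)MR² = (1/2)(4.25)(0.266)² = 0.15036 kg m^2; centre at d = 0.55 m, so I = I_cm + Md² gives I = 0.15036 + (4.25)(0.55)² = 1.436 kg m^2.
Total I = 2.4631 + 0.0028636 + 1.436 = 3.9019 kg m^2.

3.90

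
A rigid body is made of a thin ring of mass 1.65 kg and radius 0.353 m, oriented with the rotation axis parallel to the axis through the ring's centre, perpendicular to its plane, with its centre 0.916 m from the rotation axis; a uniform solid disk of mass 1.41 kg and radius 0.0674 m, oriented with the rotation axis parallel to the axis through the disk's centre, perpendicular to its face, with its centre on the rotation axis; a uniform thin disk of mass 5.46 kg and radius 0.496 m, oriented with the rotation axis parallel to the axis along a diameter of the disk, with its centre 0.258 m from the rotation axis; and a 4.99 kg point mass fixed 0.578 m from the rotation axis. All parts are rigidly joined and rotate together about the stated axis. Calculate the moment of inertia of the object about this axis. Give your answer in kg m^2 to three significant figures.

3.96

Thin ring: I_cm = MR² = (1.65)(0.353)² = 0.2056 kg m^2; centre at d = 0.916 m, so I = I_cm + Md² gives I = 0.2056 + (1.65)(0.916)² = 1.59 kg m^2.
Solid disk: I_cm = (1/2)MR² = (1/2)(1.41)(0.0674)² = 0.0032026 kg m^2; axis through the centre, so I = 0.0032026 kg m^2.
Thin disk: I_cm = (1/4)MR² = (1/4)(5.46)(0.496)² = 0.33581 kg m^2; centre at d = 0.258 m, so I = I_cm + Md² gives I = 0.33581 + (5.46)(0.258)² = 0.69925 kg m^2.
Point mass: I_cm = 0; centre at d = 0.578 m, so I = I_cm + Md² gives I = 0 + (4.99)(0.578)² = 1.6671 kg m^2.
Total I = 1.59 + 0.0032026 + 0.69925 + 1.6671 = 3.9596 kg m^2.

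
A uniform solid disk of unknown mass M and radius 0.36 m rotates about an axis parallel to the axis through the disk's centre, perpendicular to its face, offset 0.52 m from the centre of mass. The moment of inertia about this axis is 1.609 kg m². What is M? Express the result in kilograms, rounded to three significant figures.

4.80

I = I_cm + Md² = (1/2)MR² + Md² = M·[0.5·(0.36)² + (0.52)²] = M·0.3352.
So M = 1.609 / 0.3352 = 4.8001 kg.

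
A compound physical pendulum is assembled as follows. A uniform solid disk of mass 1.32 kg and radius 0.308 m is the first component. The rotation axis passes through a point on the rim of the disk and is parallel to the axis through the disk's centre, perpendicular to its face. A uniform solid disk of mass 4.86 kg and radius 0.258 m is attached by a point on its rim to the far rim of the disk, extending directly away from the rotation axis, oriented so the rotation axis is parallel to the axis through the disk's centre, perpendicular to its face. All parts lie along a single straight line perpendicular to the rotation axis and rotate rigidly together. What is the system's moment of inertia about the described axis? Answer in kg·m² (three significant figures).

Solid disk: I_cm = (1/2)MR² = (1/2)(1.32)(0.308)² = 0.06261 kg·m²; centre at d = 0.308 m, so the parallel axis theorem gives I = 0.06261 + (1.32)(0.308)² = 0.18783 kg·m².
Solid disk: I_cm = (1/2)MR² = (1/2)(4.86)(0.258)² = 0.16175 kg·m²; centre at d = 0.308 + 0.308 + 0.258 = 0.874 m, so the parallel axis theorem gives I = 0.16175 + (4.86)(0.874)² = 3.8742 kg·m².
Total I = 0.18783 + 3.8742 = 4.062 kg·m².

4.06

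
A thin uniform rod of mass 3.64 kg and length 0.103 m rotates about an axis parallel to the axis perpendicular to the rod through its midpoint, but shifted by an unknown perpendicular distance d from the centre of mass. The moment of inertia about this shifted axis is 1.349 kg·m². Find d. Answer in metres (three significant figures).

About the centre-of-mass axis, I_cm = (1/12)ML² = (1/12)(3.64)(0.103)² = 0.0032181 kg·m².
Parallel axis theorem: I = I_cm + Md², so Md² = 1.349 − 0.0032181 = 1.3458 kg·m².
d = √(1.3458 / 3.64) = 0.60805 m.

0.608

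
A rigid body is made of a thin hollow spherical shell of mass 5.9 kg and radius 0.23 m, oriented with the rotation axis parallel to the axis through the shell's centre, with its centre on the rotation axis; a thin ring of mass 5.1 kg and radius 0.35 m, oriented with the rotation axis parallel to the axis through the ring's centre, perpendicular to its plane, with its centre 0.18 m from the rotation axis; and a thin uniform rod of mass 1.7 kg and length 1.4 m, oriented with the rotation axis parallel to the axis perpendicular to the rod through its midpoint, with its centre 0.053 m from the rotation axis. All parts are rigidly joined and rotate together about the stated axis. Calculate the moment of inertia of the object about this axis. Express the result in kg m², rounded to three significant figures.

1.28

Spherical shell: I_cm = (2/3)MR² = (2/3)(5.9)(0.23)² = 0.20807 kg m²; axis through the centre, so I = 0.20807 kg m².
Thin ring: I_cm = MR² = (5.1)(0.35)² = 0.62475 kg m²; centre at d = 0.18 m, so I = I_cm + Md² gives I = 0.62475 + (5.1)(0.18)² = 0.78999 kg m².
Thin rod: I_cm = (1/12)ML² = (1/12)(1.7)(1.4)² = 0.27767 kg m²; centre at d = 0.053 m, so I = I_cm + Md² gives I = 0.27767 + (1.7)(0.053)² = 0.28244 kg m².
Total I = 0.20807 + 0.78999 + 0.28244 = 1.2805 kg m².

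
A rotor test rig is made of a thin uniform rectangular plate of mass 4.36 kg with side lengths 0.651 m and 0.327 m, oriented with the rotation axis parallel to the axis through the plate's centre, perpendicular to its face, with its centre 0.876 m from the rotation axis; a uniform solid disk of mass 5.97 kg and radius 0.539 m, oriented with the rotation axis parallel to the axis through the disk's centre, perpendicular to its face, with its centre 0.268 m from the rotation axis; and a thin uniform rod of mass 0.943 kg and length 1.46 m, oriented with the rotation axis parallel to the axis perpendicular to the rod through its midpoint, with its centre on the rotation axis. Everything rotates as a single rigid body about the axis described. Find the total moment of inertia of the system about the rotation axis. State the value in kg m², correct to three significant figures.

5.00

Rectangular plate: I_cm = (1/12)M(a²+b²) = (1/12)(4.36)[(0.651)² + (0.327)²] = 0.19283 kg m²; centre at d = 0.876 m, so I = I_cm + Md² gives I = 0.19283 + (4.36)(0.876)² = 3.5386 kg m².
Solid disk: I_cm = (1/2)MR² = (1/2)(5.97)(0.539)² = 0.86721 kg m²; centre at d = 0.268 m, so I = I_cm + Md² gives I = 0.86721 + (5.97)(0.268)² = 1.296 kg m².
Thin rod: I_cm = (1/12)ML² = (1/12)(0.943)(1.46)² = 0.16751 kg m²; axis through the centre, so I = 0.16751 kg m².
Total I = 3.5386 + 1.296 + 0.16751 = 5.0021 kg m².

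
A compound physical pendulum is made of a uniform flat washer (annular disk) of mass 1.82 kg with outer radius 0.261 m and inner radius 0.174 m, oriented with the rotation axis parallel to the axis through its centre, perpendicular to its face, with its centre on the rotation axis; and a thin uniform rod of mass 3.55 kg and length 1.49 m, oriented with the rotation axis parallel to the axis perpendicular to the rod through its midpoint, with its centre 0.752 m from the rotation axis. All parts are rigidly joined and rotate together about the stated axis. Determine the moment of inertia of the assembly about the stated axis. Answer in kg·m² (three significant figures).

2.75

Annular disk: I_cm = (1/2)M(R²+r²) = (1/2)(1.82)[(0.261)² + (0.174)²] = 0.089541 kg·m²; axis through the centre, so I = 0.089541 kg·m².
Thin rod: I_cm = (1/12)ML² = (1/12)(3.55)(1.49)² = 0.65678 kg·m²; centre at d = 0.752 m, so the parallel axis theorem gives I = 0.65678 + (3.55)(0.752)² = 2.6643 kg·m².
Total I = 0.089541 + 2.6643 = 2.7539 kg·m².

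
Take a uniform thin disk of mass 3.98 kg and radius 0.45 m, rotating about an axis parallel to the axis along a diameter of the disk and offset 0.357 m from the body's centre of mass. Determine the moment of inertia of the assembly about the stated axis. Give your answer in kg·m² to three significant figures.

I_cm = (1/4)MR² = (1/4)(3.98)(0.45)² = 0.20149 kg·m²; centre at d = 0.357 m, so I = I_cm + Md² gives I = 0.20149 + (3.98)(0.357)² = 0.70873 kg·m².

0.709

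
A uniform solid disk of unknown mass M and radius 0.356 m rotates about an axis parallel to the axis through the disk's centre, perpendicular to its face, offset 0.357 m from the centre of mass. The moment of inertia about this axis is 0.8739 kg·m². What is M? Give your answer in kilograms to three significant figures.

I = I_cm + Md² = (1/2)MR² + Md² = M·[0.5·(0.356)² + (0.357)²] = M·0.19082.
So M = 0.8739 / 0.19082 = 4.5798 kg.

4.58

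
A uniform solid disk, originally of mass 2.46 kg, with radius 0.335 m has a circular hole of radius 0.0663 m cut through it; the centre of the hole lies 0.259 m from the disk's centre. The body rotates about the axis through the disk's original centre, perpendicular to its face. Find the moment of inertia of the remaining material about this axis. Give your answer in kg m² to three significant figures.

Unpierced body about its centre: I₀ = (1/2)MR² = (1/2)(2.46)(0.335)² = 0.13804 kg m².
The removed disk has mass m = M·(r/R)² = (2.46)(0.0663/0.335)² = 0.096355 kg (same uniform areal density).
Its moment of inertia about the rotation axis (parallel-axis theorem): I_hole = (1/2)mr² + md² = (1/2)(0.096355)(0.0663)² + (0.096355)(0.259)² = 0.0066753 kg m².
Treating the hole as negative mass, I = I₀ − I_hole = 0.13804 − 0.0066753 = 0.13136 kg m².

0.131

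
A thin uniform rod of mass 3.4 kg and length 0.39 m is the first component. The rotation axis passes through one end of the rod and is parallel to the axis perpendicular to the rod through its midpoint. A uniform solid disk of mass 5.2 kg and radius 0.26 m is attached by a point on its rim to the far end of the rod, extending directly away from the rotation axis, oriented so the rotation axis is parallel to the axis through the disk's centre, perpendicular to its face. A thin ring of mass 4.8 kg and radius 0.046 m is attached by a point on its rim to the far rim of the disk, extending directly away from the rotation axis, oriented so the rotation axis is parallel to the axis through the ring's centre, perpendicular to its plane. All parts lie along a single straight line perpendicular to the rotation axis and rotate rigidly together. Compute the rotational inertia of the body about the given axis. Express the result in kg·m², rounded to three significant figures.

Thin rod: I_cm = (1/12)ML² = (1/12)(3.4)(0.39)² = 0.043095 kg·m²; centre at d = 0.195 m, so I = I_cm + Md² gives I = 0.043095 + (3.4)(0.195)² = 0.17238 kg·m².
Solid disk: I_cm = (1/2)MR² = (1/2)(5.2)(0.26)² = 0.17576 kg·m²; centre at d = 0.195 + 0.195 + 0.26 = 0.65 m, so I = I_cm + Md² gives I = 0.17576 + (5.2)(0.65)² = 2.3728 kg·m².
Thin ring: I_cm = MR² = (4.8)(0.046)² = 0.010157 kg·m²; centre at d = 0.195 + 0.195 + 0.26 + 0.26 + 0.046 = 0.956 m, so I = I_cm + Md² gives I = 0.010157 + (4.8)(0.956)² = 4.397 kg·m².
Total I = 0.17238 + 2.3728 + 4.397 = 6.9422 kg·m².

6.94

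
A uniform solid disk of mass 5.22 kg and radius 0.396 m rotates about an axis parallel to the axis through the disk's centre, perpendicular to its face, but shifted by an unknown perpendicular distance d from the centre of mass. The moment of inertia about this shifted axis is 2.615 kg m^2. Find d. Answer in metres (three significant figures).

0.650

About the centre-of-mass axis, I_cm = (1/2)MR² = (1/2)(5.22)(0.396)² = 0.40929 kg m^2.
Parallel axis theorem: I = I_cm + Md², so Md² = 2.615 − 0.40929 = 2.2057 kg m^2.
d = √(2.2057 / 5.22) = 0.65004 m.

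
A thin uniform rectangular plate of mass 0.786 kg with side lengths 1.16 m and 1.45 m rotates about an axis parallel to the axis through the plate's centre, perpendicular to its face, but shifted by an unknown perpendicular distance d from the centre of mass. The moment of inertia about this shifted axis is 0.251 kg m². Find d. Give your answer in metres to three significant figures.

0.179

About the centre-of-mass axis, I_cm = (1/12)M(a²+b²) = (1/12)(0.786)[(1.16)² + (1.45)²] = 0.22585 kg m².
Parallel axis theorem: I = I_cm + Md², so Md² = 0.251 − 0.22585 = 0.025149 kg m².
d = √(0.025149 / 0.786) = 0.17888 m.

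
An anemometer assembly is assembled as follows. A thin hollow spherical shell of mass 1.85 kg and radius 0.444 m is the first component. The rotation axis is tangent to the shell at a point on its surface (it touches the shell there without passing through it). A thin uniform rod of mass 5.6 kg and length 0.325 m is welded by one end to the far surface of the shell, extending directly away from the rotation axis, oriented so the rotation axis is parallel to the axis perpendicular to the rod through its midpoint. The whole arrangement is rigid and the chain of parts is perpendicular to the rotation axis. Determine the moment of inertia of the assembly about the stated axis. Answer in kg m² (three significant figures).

Spherical shell: I_cm = (2/3)MR² = (2/3)(1.85)(0.444)² = 0.24313 kg m²; centre at d = 0.444 m, so I = I_cm + Md² gives I = 0.24313 + (1.85)(0.444)² = 0.60784 kg m².
Thin rod: I_cm = (1/12)ML² = (1/12)(5.6)(0.325)² = 0.049292 kg m²; centre at d = 0.444 + 0.444 + 0.1625 = 1.0505 m, so I = I_cm + Md² gives I = 0.049292 + (5.6)(1.0505)² = 6.2292 kg m².
Total I = 0.60784 + 6.2292 = 6.837 kg m².

6.84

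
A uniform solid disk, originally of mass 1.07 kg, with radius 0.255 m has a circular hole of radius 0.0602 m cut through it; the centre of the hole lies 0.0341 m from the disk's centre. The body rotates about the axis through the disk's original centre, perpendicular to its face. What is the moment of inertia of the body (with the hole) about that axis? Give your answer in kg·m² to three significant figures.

0.0346

Unpierced body about its centre: I₀ = (1/2)MR² = (1/2)(1.07)(0.255)² = 0.034788 kg·m².
The removed disk has mass m = M·(r/R)² = (1.07)(0.0602/0.255)² = 0.059634 kg (same uniform areal density).
Its moment of inertia about the rotation axis (parallel-axis theorem): I_hole = (1/2)mr² + md² = (1/2)(0.059634)(0.0602)² + (0.059634)(0.0341)² = 0.0001774 kg·m².
Treating the hole as negative mass, I = I₀ − I_hole = 0.034788 − 0.0001774 = 0.034611 kg·m².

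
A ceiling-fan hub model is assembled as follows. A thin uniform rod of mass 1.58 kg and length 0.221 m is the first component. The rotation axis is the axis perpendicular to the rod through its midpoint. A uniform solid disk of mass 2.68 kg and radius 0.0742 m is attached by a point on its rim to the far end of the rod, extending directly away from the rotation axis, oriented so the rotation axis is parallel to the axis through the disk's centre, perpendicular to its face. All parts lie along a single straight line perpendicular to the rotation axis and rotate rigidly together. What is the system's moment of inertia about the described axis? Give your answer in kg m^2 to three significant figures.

Thin rod: I_cm = (1/12)ML² = (1/12)(1.58)(0.221)² = 0.0064307 kg m^2; axis through the centre, so I = 0.0064307 kg m^2.
Solid disk: I_cm = (1/2)MR² = (1/2)(2.68)(0.0742)² = 0.0073776 kg m^2; centre at d = 0.1105 + 0.0742 = 0.1847 m, so the parallel axis theorem gives I = 0.0073776 + (2.68)(0.1847)² = 0.098803 kg m^2.
Total I = 0.0064307 + 0.098803 = 0.10523 kg m^2.

0.105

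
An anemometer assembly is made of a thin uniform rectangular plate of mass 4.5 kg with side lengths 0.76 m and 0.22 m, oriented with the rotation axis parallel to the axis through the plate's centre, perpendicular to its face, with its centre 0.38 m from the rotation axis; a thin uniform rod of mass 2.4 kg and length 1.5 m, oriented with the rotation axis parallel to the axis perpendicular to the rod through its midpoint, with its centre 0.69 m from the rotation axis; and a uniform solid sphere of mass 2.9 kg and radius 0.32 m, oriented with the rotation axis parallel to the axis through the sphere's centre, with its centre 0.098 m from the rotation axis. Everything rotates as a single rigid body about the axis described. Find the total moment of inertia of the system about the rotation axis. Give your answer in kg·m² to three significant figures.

2.62

Rectangular plate: I_cm = (1/12)M(a²+b²) = (1/12)(4.5)[(0.76)² + (0.22)²] = 0.23475 kg·m²; centre at d = 0.38 m, so the parallel axis theorem gives I = 0.23475 + (4.5)(0.38)² = 0.88455 kg·m².
Thin rod: I_cm = (1/12)ML² = (1/12)(2.4)(1.5)² = 0.45 kg·m²; centre at d = 0.69 m, so the parallel axis theorem gives I = 0.45 + (2.4)(0.69)² = 1.5926 kg·m².
Solid sphere: I_cm = (2/5)MR² = (2/5)(2.9)(0.32)² = 0.11878 kg·m²; centre at d = 0.098 m, so the parallel axis theorem gives I = 0.11878 + (2.9)(0.098)² = 0.14664 kg·m².
Total I = 0.88455 + 1.5926 + 0.14664 = 2.6238 kg·m².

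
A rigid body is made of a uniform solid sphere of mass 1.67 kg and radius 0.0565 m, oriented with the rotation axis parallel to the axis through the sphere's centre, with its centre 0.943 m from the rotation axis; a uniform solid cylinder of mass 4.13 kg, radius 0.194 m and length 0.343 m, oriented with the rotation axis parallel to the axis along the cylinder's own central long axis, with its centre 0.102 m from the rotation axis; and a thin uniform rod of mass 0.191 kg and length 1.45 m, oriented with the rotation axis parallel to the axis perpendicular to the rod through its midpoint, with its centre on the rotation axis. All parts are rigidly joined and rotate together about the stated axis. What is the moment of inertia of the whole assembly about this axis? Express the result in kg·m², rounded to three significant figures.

1.64

Solid sphere: I_cm = (2/5)MR² = (2/5)(1.67)(0.0565)² = 0.0021324 kg·m²; centre at d = 0.943 m, so I = I_cm + Md² gives I = 0.0021324 + (1.67)(0.943)² = 1.4872 kg·m².
Solid cylinder: I_cm = (1/2)MR² = (1/2)(4.13)(0.194)² = 0.077718 kg·m²; centre at d = 0.102 m, so I = I_cm + Md² gives I = 0.077718 + (4.13)(0.102)² = 0.12069 kg·m².
Thin rod: I_cm = (1/12)ML² = (1/12)(0.191)(1.45)² = 0.033465 kg·m²; axis through the centre, so I = 0.033465 kg·m².
Total I = 1.4872 + 0.12069 + 0.033465 = 1.6413 kg·m².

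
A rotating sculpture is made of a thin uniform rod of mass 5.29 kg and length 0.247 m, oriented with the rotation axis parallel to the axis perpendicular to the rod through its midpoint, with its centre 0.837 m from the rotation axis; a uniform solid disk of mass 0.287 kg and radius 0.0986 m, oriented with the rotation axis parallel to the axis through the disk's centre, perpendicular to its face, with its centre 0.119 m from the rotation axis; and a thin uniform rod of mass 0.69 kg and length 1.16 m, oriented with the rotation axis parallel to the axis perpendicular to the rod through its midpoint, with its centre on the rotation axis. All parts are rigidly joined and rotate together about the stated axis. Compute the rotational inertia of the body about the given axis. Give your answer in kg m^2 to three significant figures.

Thin rod: I_cm = (1/12)ML² = (1/12)(5.29)(0.247)² = 0.026895 kg m^2; centre at d = 0.837 m, so I = I_cm + Md² gives I = 0.026895 + (5.29)(0.837)² = 3.7329 kg m^2.
Solid disk: I_cm = (1/2)MR² = (1/2)(0.287)(0.0986)² = 0.0013951 kg m^2; centre at d = 0.119 m, so I = I_cm + Md² gives I = 0.0013951 + (0.287)(0.119)² = 0.0054593 kg m^2.
Thin rod: I_cm = (1/12)ML² = (1/12)(0.69)(1.16)² = 0.077372 kg m^2; axis through the centre, so I = 0.077372 kg m^2.
Total I = 3.7329 + 0.0054593 + 0.077372 = 3.8157 kg m^2.

3.82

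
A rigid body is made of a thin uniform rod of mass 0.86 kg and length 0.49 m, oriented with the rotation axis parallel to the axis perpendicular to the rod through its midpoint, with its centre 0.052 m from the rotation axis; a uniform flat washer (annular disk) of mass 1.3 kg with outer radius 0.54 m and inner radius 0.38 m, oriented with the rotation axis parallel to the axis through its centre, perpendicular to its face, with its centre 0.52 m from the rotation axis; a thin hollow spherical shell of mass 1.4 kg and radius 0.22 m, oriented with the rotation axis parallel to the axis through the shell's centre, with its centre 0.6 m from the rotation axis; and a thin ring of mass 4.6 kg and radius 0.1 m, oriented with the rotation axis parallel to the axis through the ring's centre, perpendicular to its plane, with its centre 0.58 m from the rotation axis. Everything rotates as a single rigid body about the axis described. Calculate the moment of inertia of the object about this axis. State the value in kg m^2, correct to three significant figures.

Thin rod: I_cm = (1/12)ML² = (1/12)(0.86)(0.49)² = 0.017207 kg m^2; centre at d = 0.052 m, so the parallel axis theorem gives I = 0.017207 + (0.86)(0.052)² = 0.019533 kg m^2.
Annular disk: I_cm = (1/2)M(R²+r²) = (1/2)(1.3)[(0.54)² + (0.38)²] = 0.2834 kg m^2; centre at d = 0.52 m, so the parallel axis theorem gives I = 0.2834 + (1.3)(0.52)² = 0.63492 kg m^2.
Spherical shell: I_cm = (2/3)MR² = (2/3)(1.4)(0.22)² = 0.045173 kg m^2; centre at d = 0.6 m, so the parallel axis theorem gives I = 0.045173 + (1.4)(0.6)² = 0.54917 kg m^2.
Thin ring: I_cm = MR² = (4.6)(0.1)² = 0.046 kg m^2; centre at d = 0.58 m, so the parallel axis theorem gives I = 0.046 + (4.6)(0.58)² = 1.5934 kg m^2.
Total I = 0.019533 + 0.63492 + 0.54917 + 1.5934 = 2.7971 kg m^2.

2.80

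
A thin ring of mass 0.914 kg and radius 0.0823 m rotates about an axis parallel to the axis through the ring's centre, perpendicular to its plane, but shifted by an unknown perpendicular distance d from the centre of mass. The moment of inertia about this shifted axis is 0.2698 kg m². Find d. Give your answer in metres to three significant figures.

0.537

About the centre-of-mass axis, I_cm = MR² = (0.914)(0.0823)² = 0.0061908 kg m².
Parallel axis theorem: I = I_cm + Md², so Md² = 0.2698 − 0.0061908 = 0.26361 kg m².
d = √(0.26361 / 0.914) = 0.53704 m.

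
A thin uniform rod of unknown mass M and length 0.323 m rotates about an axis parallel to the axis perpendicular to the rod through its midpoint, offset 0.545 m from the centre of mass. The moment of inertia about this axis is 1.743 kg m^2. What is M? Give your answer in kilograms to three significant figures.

I = I_cm + Md² = (1/12)ML² + Md² = M·[0.0833333·(0.323)² + (0.545)²] = M·0.30572.
So M = 1.743 / 0.30572 = 5.7013 kg.

5.70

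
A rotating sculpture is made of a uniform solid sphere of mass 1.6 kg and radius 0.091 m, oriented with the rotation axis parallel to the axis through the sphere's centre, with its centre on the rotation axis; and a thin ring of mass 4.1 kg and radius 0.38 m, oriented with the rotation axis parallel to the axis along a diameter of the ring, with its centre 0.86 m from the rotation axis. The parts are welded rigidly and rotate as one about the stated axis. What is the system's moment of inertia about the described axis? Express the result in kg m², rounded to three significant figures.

Solid sphere: I_cm = (2/5)MR² = (2/5)(1.6)(0.091)² = 0.0052998 kg m²; axis through the centre, so I = 0.0052998 kg m².
Thin ring: I_cm = (1/2)MR² = (1/2)(4.1)(0.38)² = 0.29602 kg m²; centre at d = 0.86 m, so the parallel axis theorem gives I = 0.29602 + (4.1)(0.86)² = 3.3284 kg m².
Total I = 0.0052998 + 3.3284 = 3.3337 kg m².

3.33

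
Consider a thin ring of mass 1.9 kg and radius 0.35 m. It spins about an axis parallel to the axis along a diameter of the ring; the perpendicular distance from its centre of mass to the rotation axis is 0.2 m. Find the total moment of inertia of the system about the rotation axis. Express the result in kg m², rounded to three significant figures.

I_cm = (1/2)MR² = (1/2)(1.9)(0.35)² = 0.11637 kg m²; centre at d = 0.2 m, so I = I_cm + Md² gives I = 0.11637 + (1.9)(0.2)² = 0.19237 kg m².

0.192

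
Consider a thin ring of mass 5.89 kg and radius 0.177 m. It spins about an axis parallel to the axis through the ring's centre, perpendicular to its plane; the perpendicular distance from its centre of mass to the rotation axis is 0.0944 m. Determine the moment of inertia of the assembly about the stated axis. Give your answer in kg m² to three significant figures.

0.237

I_cm = MR² = (5.89)(0.177)² = 0.18453 kg m²; centre at d = 0.0944 m, so the parallel axis theorem gives I = 0.18453 + (5.89)(0.0944)² = 0.23702 kg m².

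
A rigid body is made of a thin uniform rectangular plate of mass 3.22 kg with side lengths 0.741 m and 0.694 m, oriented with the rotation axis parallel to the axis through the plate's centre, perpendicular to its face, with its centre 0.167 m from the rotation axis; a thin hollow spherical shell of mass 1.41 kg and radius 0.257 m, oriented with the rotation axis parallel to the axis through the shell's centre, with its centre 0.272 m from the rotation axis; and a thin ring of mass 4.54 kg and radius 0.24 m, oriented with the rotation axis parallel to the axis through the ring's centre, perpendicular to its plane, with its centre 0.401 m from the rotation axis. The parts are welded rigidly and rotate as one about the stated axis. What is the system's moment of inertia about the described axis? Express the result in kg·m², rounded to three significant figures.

1.52

Rectangular plate: I_cm = (1/12)M(a²+b²) = (1/12)(3.22)[(0.741)² + (0.694)²] = 0.27658 kg·m²; centre at d = 0.167 m, so the parallel axis theorem gives I = 0.27658 + (3.22)(0.167)² = 0.36638 kg·m².
Spherical shell: I_cm = (2/3)MR² = (2/3)(1.41)(0.257)² = 0.062086 kg·m²; centre at d = 0.272 m, so the parallel axis theorem gives I = 0.062086 + (1.41)(0.272)² = 0.1664 kg·m².
Thin ring: I_cm = MR² = (4.54)(0.24)² = 0.2615 kg·m²; centre at d = 0.401 m, so the parallel axis theorem gives I = 0.2615 + (4.54)(0.401)² = 0.99154 kg·m².
Total I = 0.36638 + 0.1664 + 0.99154 = 1.5243 kg·m².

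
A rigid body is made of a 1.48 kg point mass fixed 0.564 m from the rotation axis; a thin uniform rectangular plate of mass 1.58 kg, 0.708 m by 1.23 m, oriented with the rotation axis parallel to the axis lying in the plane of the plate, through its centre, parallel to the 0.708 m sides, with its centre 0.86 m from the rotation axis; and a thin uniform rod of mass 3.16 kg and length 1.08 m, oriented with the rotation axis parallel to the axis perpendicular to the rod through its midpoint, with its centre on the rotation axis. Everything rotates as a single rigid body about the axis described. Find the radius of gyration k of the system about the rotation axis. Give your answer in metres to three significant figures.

Point mass: I_cm = 0; centre at d = 0.564 m, so I = I_cm + Md² gives I = 0 + (1.48)(0.564)² = 0.47078 kg m^2.
Rectangular plate: I_cm = (1/12)Mb² = (1/12)(1.58)(1.23)² = 0.1992 kg m^2; centre at d = 0.86 m, so I = I_cm + Md² gives I = 0.1992 + (1.58)(0.86)² = 1.3678 kg m^2.
Thin rod: I_cm = (1/12)ML² = (1/12)(3.16)(1.08)² = 0.30715 kg m^2; axis through the centre, so I = 0.30715 kg m^2.
Total I = 2.1457 kg m^2; total mass M = 6.22 kg.
k = √(I/M) = √(2.1457/6.22) = 0.58734 m.

0.587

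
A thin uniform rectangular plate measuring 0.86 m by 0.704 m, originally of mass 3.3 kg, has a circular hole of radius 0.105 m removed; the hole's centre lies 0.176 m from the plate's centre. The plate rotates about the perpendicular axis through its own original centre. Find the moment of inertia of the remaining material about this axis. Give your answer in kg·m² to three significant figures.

Unpierced body about its centre: I₀ = (1/12)M(a²+b²) = (1/12)(3.3)[(0.86)² + (0.704)²] = 0.33968 kg·m².
The removed disk has mass m = M·πr²/(ab) = (3.3)·π(0.105)²/(0.86·0.704) = 0.18879 kg (same uniform areal density).
Its moment of inertia about the rotation axis (parallel-axis theorem): I_hole = (1/2)mr² + md² = (1/2)(0.18879)(0.105)² + (0.18879)(0.176)² = 0.0068885 kg·m².
Treating the hole as negative mass, I = I₀ − I_hole = 0.33968 − 0.0068885 = 0.3328 kg·m².

0.333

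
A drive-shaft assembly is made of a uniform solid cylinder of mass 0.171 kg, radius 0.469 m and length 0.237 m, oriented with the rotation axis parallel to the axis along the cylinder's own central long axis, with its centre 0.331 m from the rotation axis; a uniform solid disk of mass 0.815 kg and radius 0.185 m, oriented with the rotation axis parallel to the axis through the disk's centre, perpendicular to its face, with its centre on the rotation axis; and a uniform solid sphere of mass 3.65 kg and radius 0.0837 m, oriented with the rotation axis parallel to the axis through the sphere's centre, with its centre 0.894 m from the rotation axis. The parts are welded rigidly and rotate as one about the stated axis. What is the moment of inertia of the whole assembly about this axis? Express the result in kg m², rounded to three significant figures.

Solid cylinder: I_cm = (1/2)MR² = (1/2)(0.171)(0.469)² = 0.018807 kg m²; centre at d = 0.331 m, so the parallel axis theorem gives I = 0.018807 + (0.171)(0.331)² = 0.037542 kg m².
Solid disk: I_cm = (1/2)MR² = (1/2)(0.815)(0.185)² = 0.013947 kg m²; axis through the centre, so I = 0.013947 kg m².
Solid sphere: I_cm = (2/5)MR² = (2/5)(3.65)(0.0837)² = 0.010228 kg m²; centre at d = 0.894 m, so the parallel axis theorem gives I = 0.010228 + (3.65)(0.894)² = 2.9274 kg m².
Total I = 0.037542 + 0.013947 + 2.9274 = 2.9789 kg m².

2.98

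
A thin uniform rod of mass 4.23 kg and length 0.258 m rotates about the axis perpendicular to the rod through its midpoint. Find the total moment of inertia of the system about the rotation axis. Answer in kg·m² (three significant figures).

I_cm = (1/12)ML² = (1/12)(4.23)(0.258)² = 0.023464 kg·m²; axis through the centre, so I = 0.023464 kg·m².

0.0235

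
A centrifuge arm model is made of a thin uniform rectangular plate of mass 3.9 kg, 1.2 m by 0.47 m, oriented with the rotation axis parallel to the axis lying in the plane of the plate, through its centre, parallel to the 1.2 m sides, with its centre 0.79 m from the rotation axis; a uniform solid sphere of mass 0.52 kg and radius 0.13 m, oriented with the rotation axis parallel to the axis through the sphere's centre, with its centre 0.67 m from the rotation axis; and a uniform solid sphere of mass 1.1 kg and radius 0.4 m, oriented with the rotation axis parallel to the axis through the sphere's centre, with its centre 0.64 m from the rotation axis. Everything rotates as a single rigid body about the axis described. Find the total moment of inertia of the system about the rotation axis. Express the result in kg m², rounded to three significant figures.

Rectangular plate: I_cm = (1/12)Mb² = (1/12)(3.9)(0.47)² = 0.071792 kg m²; centre at d = 0.79 m, so I = I_cm + Md² gives I = 0.071792 + (3.9)(0.79)² = 2.5058 kg m².
Solid sphere: I_cm = (2/5)MR² = (2/5)(0.52)(0.13)² = 0.0035152 kg m²; centre at d = 0.67 m, so I = I_cm + Md² gives I = 0.0035152 + (0.52)(0.67)² = 0.23694 kg m².
Solid sphere: I_cm = (2/5)MR² = (2/5)(1.1)(0.4)² = 0.0704 kg m²; centre at d = 0.64 m, so I = I_cm + Md² gives I = 0.0704 + (1.1)(0.64)² = 0.52096 kg m².
Total I = 2.5058 + 0.23694 + 0.52096 = 3.2637 kg m².

3.26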